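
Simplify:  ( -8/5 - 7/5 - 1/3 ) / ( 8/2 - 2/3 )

-1

Numerator: -8/5 - 7/5 - 1/3 = -10/3
Denominator: 8/2 - 2/3 = 10/3
Divide: (-10/3) · (3/10) = -1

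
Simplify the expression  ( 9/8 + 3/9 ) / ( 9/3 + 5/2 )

Numerator: 9/8 + 3/9 = 35/24
Denominator: 9/3 + 5/2 = 11/2
Divide: (35/24) · (2/11) = 35/132

35/132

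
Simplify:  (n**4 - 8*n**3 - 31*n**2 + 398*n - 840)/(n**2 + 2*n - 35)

n**2 - 10*n + 24

Factor: n**4 - 8*n**3 - 31*n**2 + 398*n - 840 = (n - 4)*(n - 6)*(n + 7)*(n - 5);  n**2 + 2*n - 35 = (n - 5)*(n + 7)
Cancel the common factors (n - 5), (n + 7).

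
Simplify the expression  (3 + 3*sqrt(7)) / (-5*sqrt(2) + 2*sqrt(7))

(-15*sqrt(14) - 42 - 15*sqrt(2) - 6*sqrt(7))/22

Multiply numerator and denominator by 2*sqrt(7) + 5*sqrt(2).
Denominator becomes -22; numerator becomes 6*sqrt(7) + 15*sqrt(2) + 42 + 15*sqrt(14).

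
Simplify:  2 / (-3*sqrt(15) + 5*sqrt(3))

(-3*sqrt(15) - 5*sqrt(3))/30

Multiply numerator and denominator by 5*sqrt(3) + 3*sqrt(15).
Denominator becomes -60; numerator becomes 10*sqrt(3) + 6*sqrt(15).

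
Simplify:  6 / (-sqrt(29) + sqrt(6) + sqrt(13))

(15*sqrt(29) + 33*sqrt(13) + 54*sqrt(6) + 3*sqrt(2262))/53

Group as (sqrt(6) + sqrt(13)) - sqrt(29); multiply by (sqrt(6) + sqrt(13)) + sqrt(29), then rationalise the remaining surd.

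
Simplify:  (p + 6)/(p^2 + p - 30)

Factor: p^2 + p - 30 = (p + 6)*(p - 5)
Cancel the common factor (p + 6).

1/(p - 5)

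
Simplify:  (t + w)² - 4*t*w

Expanding gives t² - 2*t*w + w², a perfect square.

(t - w)²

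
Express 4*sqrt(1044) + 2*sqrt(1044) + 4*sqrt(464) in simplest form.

52*sqrt(29)

4*sqrt(1044) = 24*sqrt(29); 2*sqrt(1044) = 12*sqrt(29); 4*sqrt(464) = 16*sqrt(29)
Combine: (24 + 12 + 16)·sqrt(29) = 52*sqrt(29)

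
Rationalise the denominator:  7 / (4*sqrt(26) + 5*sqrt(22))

(-28*sqrt(26) + 35*sqrt(22))/134

Multiply numerator and denominator by -5*sqrt(22) + 4*sqrt(26).
Denominator becomes -134; numerator becomes -35*sqrt(22) + 28*sqrt(26).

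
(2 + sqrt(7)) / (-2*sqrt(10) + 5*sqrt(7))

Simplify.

(4*sqrt(10) + 2*sqrt(70) + 10*sqrt(7) + 35)/135

Multiply numerator and denominator by 2*sqrt(10) + 5*sqrt(7).
Denominator becomes 135; numerator becomes 4*sqrt(10) + 2*sqrt(70) + 10*sqrt(7) + 35.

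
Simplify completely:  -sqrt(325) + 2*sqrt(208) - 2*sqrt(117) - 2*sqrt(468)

sqrt(325) = 5*sqrt(13); 2*sqrt(208) = 8*sqrt(13); 2*sqrt(117) = 6*sqrt(13); 2*sqrt(468) = 12*sqrt(13)
Combine: (-5 + 8 - 6 - 12)·sqrt(13) = -15*sqrt(13)

-15*sqrt(13)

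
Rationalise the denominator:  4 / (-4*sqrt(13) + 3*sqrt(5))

(-16*sqrt(13) - 12*sqrt(5))/163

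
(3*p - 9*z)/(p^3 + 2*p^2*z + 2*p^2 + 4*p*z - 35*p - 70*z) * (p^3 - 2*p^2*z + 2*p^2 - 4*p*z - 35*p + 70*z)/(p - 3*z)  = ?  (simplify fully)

(3*p - 6*z)/(p + 2*z)

Factor: 3*p - 9*z = 3*(p - 3*z);  p^3 + 2*p^2*z + 2*p^2 + 4*p*z - 35*p - 70*z = (p - 5)*(p + 2*z)*(p + 7);  p^3 - 2*p^2*z + 2*p^2 - 4*p*z - 35*p + 70*z = (p - 5)*(p + 7)*(p - 2*z)
Cancel the common factors (p + 7), (p - 5), (p - 3*z).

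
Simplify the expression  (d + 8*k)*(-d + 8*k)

-d^2 + 64*k^2

(8*k)^2 - (d)^2 = -d^2 + 64*k^2.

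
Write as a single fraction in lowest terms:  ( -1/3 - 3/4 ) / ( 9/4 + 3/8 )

Numerator: -1/3 - 3/4 = -13/12
Denominator: 9/4 + 3/8 = 21/8
Divide: (-13/12) · (8/21) = -26/63

-26/63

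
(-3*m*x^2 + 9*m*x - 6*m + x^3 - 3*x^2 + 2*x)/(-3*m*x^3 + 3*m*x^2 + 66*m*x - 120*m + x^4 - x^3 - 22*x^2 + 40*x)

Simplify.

Factor: -3*m*x^2 + 9*m*x - 6*m + x^3 - 3*x^2 + 2*x = (-3*m + x)*(x - 2)*(x - 1);  -3*m*x^3 + 3*m*x^2 + 66*m*x - 120*m + x^4 - x^3 - 22*x^2 + 40*x = (x - 4)*(-3*m + x)*(x + 5)*(x - 2)
Cancel the common factors (-3*m + x), (x - 2).

(x - 1)/(x^2 + x - 20)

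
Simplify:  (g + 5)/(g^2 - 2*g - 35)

1/(g - 7)

Factor: g^2 - 2*g - 35 = (g + 5)*(g - 7)
Cancel the common factor (g + 5).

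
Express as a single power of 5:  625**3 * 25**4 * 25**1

625**3 = 5**12; 25**4 = 5**8; 25**1 = 5**2
Combine exponents: 5**22

5**22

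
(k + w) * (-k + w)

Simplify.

-k^2 + w^2

(w+k)(w-k) = -k^2 + w^2.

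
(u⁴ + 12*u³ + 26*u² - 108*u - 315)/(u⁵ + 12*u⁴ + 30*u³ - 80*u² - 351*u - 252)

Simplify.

(u + 5)/(u² + 5*u + 4)

Factor: u⁴ + 12*u³ + 26*u² - 108*u - 315 = (u - 3)·(u + 7)·(u + 5)·(u + 3);  u⁵ + 12*u⁴ + 30*u³ - 80*u² - 351*u - 252 = (u - 3)·(u + 1)·(u + 3)·(u + 4)·(u + 7)
Cancel the common factors (u + 3), (u - 3), (u + 7).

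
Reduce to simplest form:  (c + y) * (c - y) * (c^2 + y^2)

Telescope via difference of squares: (c+y)(c-y) = c^2 - y^2, then repeat with the next factor.

c^4 - y^4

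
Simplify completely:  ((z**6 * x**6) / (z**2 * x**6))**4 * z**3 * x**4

x**4*z**19

Inside the bracket: z**4
Raise to the power 4: z**16
Multiply by z**3 * x**4: add exponents.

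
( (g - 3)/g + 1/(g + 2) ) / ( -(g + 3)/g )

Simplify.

Numerator: (g - 3)/g + 1/(g + 2) = (g**2 - 6)/(g**2 + 2*g)
Denominator: -(g + 3)/g = (-g - 3)/g
Divide: ((g**2 - 6)/(g**2 + 2*g)) · (g/(-g - 3)) = (-g**2 + 6)/(g**2 + 5*g + 6)

(-g**2 + 6)/(g**2 + 5*g + 6)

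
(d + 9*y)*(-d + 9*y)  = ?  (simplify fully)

Product of conjugates: (P+Q)(P-Q) = P^2 - Q^2.

-d^2 + 81*y^2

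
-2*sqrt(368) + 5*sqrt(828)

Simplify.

2*sqrt(368) = 8*sqrt(23); 5*sqrt(828) = 30*sqrt(23)
Combine: (-8 + 30)·sqrt(23) = 22*sqrt(23)

22*sqrt(23)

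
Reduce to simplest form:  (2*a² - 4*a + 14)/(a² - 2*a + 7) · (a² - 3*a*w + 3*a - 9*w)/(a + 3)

2*a - 6*w

Factor: 2*a² - 4*a + 14 = 2·(a² - 2*a + 7);  a² - 3*a*w + 3*a - 9*w = (a - 3*w)·(a + 3)
Cancel the common factors (a² - 2*a + 7), (a + 3).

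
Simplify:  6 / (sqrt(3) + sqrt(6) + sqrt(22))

(-114*sqrt(6) - 150*sqrt(3) + 72*sqrt(11) + 78*sqrt(22))/97

Group as (sqrt(6) + sqrt(22)) + sqrt(3); multiply by (sqrt(6) + sqrt(22)) - sqrt(3), then rationalise the remaining surd.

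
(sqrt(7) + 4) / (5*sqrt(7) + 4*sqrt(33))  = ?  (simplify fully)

Multiply numerator and denominator by -4*sqrt(33) + 5*sqrt(7).
Denominator becomes -353; numerator becomes -16*sqrt(33) - 4*sqrt(231) + 35 + 20*sqrt(7).

(-20*sqrt(7) - 35 + 4*sqrt(231) + 16*sqrt(33))/353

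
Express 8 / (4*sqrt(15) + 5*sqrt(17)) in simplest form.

(-32*sqrt(15) + 40*sqrt(17))/185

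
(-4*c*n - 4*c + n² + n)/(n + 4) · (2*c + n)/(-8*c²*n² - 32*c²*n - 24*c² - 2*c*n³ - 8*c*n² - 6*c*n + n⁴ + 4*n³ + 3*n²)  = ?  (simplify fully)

Factor: -4*c*n - 4*c + n² + n = (-4*c + n)·(n + 1);  -8*c²*n² - 32*c²*n - 24*c² - 2*c*n³ - 8*c*n² - 6*c*n + n⁴ + 4*n³ + 3*n² = (n + 1)·(2*c + n)·(n + 3)·(-4*c + n)
Cancel the common factors (-4*c + n), (2*c + n), (n + 1).

1/(n² + 7*n + 12)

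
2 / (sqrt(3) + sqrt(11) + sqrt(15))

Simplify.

(-12*sqrt(55) - 2*sqrt(15) + 14*sqrt(11) + 46*sqrt(3))/131

Group as (sqrt(11) + sqrt(15)) + sqrt(3); multiply by (sqrt(11) + sqrt(15)) - sqrt(3), then rationalise the remaining surd.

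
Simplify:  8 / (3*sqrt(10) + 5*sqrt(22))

Multiply numerator and denominator by -5*sqrt(22) + 3*sqrt(10).
Denominator becomes -460; numerator becomes -40*sqrt(22) + 24*sqrt(10).

(-6*sqrt(10) + 10*sqrt(22))/115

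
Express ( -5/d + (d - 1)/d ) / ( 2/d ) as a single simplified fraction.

d/2 - 3

Numerator: -5/d + (d - 1)/d = (d - 6)/d
Denominator: 2/d = 2/d
Divide: ((d - 6)/d) · (d/2) = d/2 - 3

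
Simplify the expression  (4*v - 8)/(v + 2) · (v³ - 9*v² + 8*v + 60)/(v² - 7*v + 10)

Factor: 4*v - 8 = 4·(v - 2);  v³ - 9*v² + 8*v + 60 = (v + 2)·(v - 5)·(v - 6);  v² - 7*v + 10 = (v - 5)·(v - 2)
Cancel the common factors (v + 2), (v - 2), (v - 5).

4*v - 24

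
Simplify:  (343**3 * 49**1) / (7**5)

343**3 = 7**9; 49**1 = 7**2; 7**5 = 7**5
Combine exponents: 7**6

7**6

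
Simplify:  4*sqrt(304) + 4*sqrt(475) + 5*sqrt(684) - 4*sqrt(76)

4*sqrt(304) = 16*sqrt(19); 4*sqrt(475) = 20*sqrt(19); 5*sqrt(684) = 30*sqrt(19); 4*sqrt(76) = 8*sqrt(19)
Combine: (16 + 20 + 30 - 8)·sqrt(19) = 58*sqrt(19)

58*sqrt(19)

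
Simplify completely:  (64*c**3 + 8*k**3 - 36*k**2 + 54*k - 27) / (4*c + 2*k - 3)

16*c**2 - 8*c*k + 12*c + 4*k**2 - 12*k + 9

Apply the sum-of-cubes factorisation and cancel (4*c + 2*k - 3).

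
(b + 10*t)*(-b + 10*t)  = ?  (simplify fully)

-b**2 + 100*t**2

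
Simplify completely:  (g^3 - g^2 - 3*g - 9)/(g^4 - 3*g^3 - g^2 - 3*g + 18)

Factor: g^3 - g^2 - 3*g - 9 = (g - 3)*(g^2 + 2*g + 3);  g^4 - 3*g^3 - g^2 - 3*g + 18 = (g - 2)*(g - 3)*(g^2 + 2*g + 3)
Cancel the common factors (g^2 + 2*g + 3), (g - 3).

1/(g - 2)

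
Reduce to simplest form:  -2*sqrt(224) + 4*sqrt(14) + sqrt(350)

sqrt(14)

2*sqrt(224) = 8*sqrt(14); 4*sqrt(14) = 4*sqrt(14); sqrt(350) = 5*sqrt(14)
Combine: (-8 + 4 + 5)·sqrt(14) = sqrt(14)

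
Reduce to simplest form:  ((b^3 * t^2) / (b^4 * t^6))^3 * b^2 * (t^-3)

1/(b*t^15)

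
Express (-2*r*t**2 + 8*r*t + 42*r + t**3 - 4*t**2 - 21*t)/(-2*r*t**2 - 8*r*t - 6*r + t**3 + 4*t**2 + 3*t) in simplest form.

Factor: -2*r*t**2 + 8*r*t + 42*r + t**3 - 4*t**2 - 21*t = (t - 7)*(-2*r + t)*(t + 3);  -2*r*t**2 - 8*r*t - 6*r + t**3 + 4*t**2 + 3*t = (t + 1)*(-2*r + t)*(t + 3)
Cancel the common factors (t + 3), (-2*r + t).

(t - 7)/(t + 1)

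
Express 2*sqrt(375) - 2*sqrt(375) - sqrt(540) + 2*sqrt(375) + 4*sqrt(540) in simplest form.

2*sqrt(375) = 10*sqrt(15); 2*sqrt(375) = 10*sqrt(15); sqrt(540) = 6*sqrt(15); 2*sqrt(375) = 10*sqrt(15); 4*sqrt(540) = 24*sqrt(15)

28*sqrt(15)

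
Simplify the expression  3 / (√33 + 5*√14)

Multiply numerator and denominator by -5*√14 + √33.
Denominator becomes -317; numerator becomes -15*√14 + 3*√33.

(-3*√33 + 15*√14)/317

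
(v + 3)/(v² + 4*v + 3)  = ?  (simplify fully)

Factor: v² + 4*v + 3 = (v + 3)·(v + 1)
Cancel the common factor (v + 3).

1/(v + 1)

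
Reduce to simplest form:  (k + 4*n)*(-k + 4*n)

-k^2 + 16*n^2

Difference of squares with P = 4*n, Q = k.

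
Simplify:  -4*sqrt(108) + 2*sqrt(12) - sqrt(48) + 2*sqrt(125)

-24*sqrt(3) + 10*sqrt(5)

4*sqrt(108) = 24*sqrt(3); 2*sqrt(12) = 4*sqrt(3); sqrt(48) = 4*sqrt(3); 2*sqrt(125) = 10*sqrt(5)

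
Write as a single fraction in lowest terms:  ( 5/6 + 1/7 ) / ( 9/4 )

Numerator: 5/6 + 1/7 = 41/42
Denominator: 9/4 = 9/4
Divide: (41/42) · (4/9) = 82/189

82/189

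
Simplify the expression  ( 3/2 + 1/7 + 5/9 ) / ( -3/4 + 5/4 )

Numerator: 3/2 + 1/7 + 5/9 = 277/126
Denominator: -3/4 + 5/4 = 1/2
Divide: (277/126) · (2) = 277/63

277/63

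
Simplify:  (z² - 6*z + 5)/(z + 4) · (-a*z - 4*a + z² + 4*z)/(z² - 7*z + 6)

(-a*z + 5*a + z² - 5*z)/(z - 6)

Factor: z² - 6*z + 5 = (z - 5)·(z - 1);  -a*z - 4*a + z² + 4*z = (-a + z)·(z + 4);  z² - 7*z + 6 = (z - 1)·(z - 6)
Cancel the common factors (z - 1), (z + 4).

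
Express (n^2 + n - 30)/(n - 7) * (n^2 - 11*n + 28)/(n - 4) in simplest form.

n^2 + n - 30

Factor: n^2 + n - 30 = (n + 6)*(n - 5);  n^2 - 11*n + 28 = (n - 4)*(n - 7)
Cancel the common factors (n - 4), (n - 7).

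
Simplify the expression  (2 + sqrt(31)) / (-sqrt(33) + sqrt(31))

(-sqrt(1023) - 31 - 2*sqrt(33) - 2*sqrt(31))/2

Multiply numerator and denominator by sqrt(31) + sqrt(33).
Denominator becomes -2; numerator becomes 2*sqrt(31) + 2*sqrt(33) + 31 + sqrt(1023).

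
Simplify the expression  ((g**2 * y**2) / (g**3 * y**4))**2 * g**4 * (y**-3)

Inside the bracket: (g**-1) * (y**-2)
Raise to the power 2: (g**-2) * (y**-4)
Multiply by g**4 * (y**-3): add exponents.

g**2/y**7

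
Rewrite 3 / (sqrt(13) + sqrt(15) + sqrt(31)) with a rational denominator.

Group as (sqrt(13) + sqrt(31)) + sqrt(15); multiply by (sqrt(13) + sqrt(31)) - sqrt(15), then rationalise the remaining surd.

(-2*sqrt(6045) - 3*sqrt(31) + 29*sqrt(15) + 33*sqrt(13))/257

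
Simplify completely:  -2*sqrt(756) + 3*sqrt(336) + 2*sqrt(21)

2*sqrt(756) = 12*sqrt(21); 3*sqrt(336) = 12*sqrt(21); 2*sqrt(21) = 2*sqrt(21)
Combine: (-12 + 12 + 2)·sqrt(21) = 2*sqrt(21)

2*sqrt(21)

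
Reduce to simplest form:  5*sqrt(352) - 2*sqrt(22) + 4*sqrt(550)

38*sqrt(22)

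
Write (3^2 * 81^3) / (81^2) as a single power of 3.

3^6

3^2 = 3^2; 81^3 = 3^12; 81^2 = 3^8
Combine exponents: 3^6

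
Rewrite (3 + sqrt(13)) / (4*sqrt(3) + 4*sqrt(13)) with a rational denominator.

(-sqrt(39) - 3*sqrt(3) + 3*sqrt(13) + 13)/40

Multiply numerator and denominator by -4*sqrt(3) + 4*sqrt(13).
Denominator becomes 160; numerator becomes -4*sqrt(39) - 12*sqrt(3) + 12*sqrt(13) + 52.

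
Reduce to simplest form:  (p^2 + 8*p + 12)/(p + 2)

p + 6

Factor: p^2 + 8*p + 12 = (p + 6)*(p + 2)
Cancel the common factor (p + 2).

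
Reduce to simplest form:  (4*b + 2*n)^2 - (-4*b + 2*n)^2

Only the odd-power cross terms survive.

32*b*n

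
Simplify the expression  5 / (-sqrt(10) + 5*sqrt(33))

(sqrt(10) + 5*sqrt(33))/163

Multiply numerator and denominator by sqrt(10) + 5*sqrt(33).
Denominator becomes 815; numerator becomes 5*sqrt(10) + 25*sqrt(33).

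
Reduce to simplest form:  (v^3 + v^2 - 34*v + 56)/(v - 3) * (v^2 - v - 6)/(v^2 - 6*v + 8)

Factor: v^3 + v^2 - 34*v + 56 = (v + 7)*(v - 4)*(v - 2);  v^2 - v - 6 = (v - 3)*(v + 2);  v^2 - 6*v + 8 = (v - 2)*(v - 4)
Cancel the common factors (v - 3), (v - 4), (v - 2).

v^2 + 9*v + 14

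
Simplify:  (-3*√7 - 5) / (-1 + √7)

Multiply numerator and denominator by -√7 - 1.
Denominator becomes -6; numerator becomes 8*√7 + 26.

(-13 - 4*√7)/3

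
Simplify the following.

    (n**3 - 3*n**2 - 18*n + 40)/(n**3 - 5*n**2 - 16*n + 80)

Factor: n**3 - 3*n**2 - 18*n + 40 = (n - 5)*(n - 2)*(n + 4);  n**3 - 5*n**2 - 16*n + 80 = (n - 4)*(n + 4)*(n - 5)
Cancel the common factors (n + 4), (n - 5).

(n - 2)/(n - 4)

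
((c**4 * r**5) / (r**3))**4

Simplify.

Inside the bracket: c**4 * r**2
Raise to the power 4: c**16 * r**8

c**16*r**8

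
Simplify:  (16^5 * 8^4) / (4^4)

2^24

16^5 = 2^20; 8^4 = 2^12; 4^4 = 2^8
Combine exponents: 2^24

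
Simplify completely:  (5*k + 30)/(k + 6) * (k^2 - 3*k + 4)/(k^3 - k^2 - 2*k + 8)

5/(k + 2)

Factor: 5*k + 30 = 5*(k + 6);  k^3 - k^2 - 2*k + 8 = (k + 2)*(k^2 - 3*k + 4)
Cancel the common factors (k^2 - 3*k + 4), (k + 6).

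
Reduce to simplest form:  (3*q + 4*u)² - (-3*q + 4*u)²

Binomially expand both and collect terms in (4*u), (3*q).

48*q*u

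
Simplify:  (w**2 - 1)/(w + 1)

Factor: w**2 - 1 = (w - 1)*(w + 1)
Cancel the common factor (w + 1).

w - 1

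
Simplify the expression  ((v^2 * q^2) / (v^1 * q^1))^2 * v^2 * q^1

q^3*v^4

Inside the bracket: v^1 * q^1
Raise to the power 2: v^2 * q^2
Multiply by v^2 * q^1: add exponents.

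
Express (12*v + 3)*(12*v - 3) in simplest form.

Difference of squares with P = 12*v, Q = 3.

144*v^2 - 9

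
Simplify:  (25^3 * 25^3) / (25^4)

5^4

25^3 = 5^6; 25^3 = 5^6; 25^4 = 5^8
Combine exponents: 5^4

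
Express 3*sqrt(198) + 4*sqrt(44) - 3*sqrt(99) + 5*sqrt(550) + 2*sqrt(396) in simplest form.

11*sqrt(11) + 34*sqrt(22)

3*sqrt(198) = 9*sqrt(22); 4*sqrt(44) = 8*sqrt(11); 3*sqrt(99) = 9*sqrt(11); 5*sqrt(550) = 25*sqrt(22); 2*sqrt(396) = 12*sqrt(11)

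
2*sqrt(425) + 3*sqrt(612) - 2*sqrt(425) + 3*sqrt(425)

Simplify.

33*sqrt(17)

2*sqrt(425) = 10*sqrt(17); 3*sqrt(612) = 18*sqrt(17); 2*sqrt(425) = 10*sqrt(17); 3*sqrt(425) = 15*sqrt(17)
Combine: (10 + 18 - 10 + 15)·sqrt(17) = 33*sqrt(17)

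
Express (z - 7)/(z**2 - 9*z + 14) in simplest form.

Factor: z**2 - 9*z + 14 = (z - 2)*(z - 7)
Cancel the common factor (z - 7).

1/(z - 2)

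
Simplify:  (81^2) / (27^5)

3^(-7)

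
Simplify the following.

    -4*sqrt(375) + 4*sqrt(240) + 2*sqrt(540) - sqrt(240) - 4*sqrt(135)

-8*sqrt(15)

4*sqrt(375) = 20*sqrt(15); 4*sqrt(240) = 16*sqrt(15); 2*sqrt(540) = 12*sqrt(15); sqrt(240) = 4*sqrt(15); 4*sqrt(135) = 12*sqrt(15)
Combine: (-20 + 16 + 12 - 4 - 12)·sqrt(15) = -8*sqrt(15)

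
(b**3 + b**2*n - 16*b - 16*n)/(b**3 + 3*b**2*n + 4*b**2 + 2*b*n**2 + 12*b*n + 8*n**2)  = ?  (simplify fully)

Factor: b**3 + b**2*n - 16*b - 16*n = (b - 4)*(b + n)*(b + 4);  b**3 + 3*b**2*n + 4*b**2 + 2*b*n**2 + 12*b*n + 8*n**2 = (b + n)*(b + 2*n)*(b + 4)
Cancel the common factors (b + 4), (b + n).

(b - 4)/(b + 2*n)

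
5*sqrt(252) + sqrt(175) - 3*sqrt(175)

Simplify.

5*sqrt(252) = 30*sqrt(7); sqrt(175) = 5*sqrt(7); 3*sqrt(175) = 15*sqrt(7)
Combine: (30 + 5 - 15)·sqrt(7) = 20*sqrt(7)

20*sqrt(7)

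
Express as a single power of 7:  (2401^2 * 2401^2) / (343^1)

7^13

2401^2 = 7^8; 2401^2 = 7^8; 343^1 = 7^3
Combine exponents: 7^13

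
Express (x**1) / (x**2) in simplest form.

Quotient: (x**-1)

1/x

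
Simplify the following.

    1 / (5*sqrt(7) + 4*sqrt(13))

(-5*sqrt(7) + 4*sqrt(13))/33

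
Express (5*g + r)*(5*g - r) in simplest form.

Product of conjugates: (P+Q)(P-Q) = P^2 - Q^2.

25*g^2 - r^2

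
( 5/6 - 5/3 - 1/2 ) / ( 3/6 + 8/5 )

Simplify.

Numerator: 5/6 - 5/3 - 1/2 = -4/3
Denominator: 3/6 + 8/5 = 21/10
Divide: (-4/3) · (10/21) = -40/63

-40/63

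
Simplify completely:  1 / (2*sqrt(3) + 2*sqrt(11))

(-sqrt(3) + sqrt(11))/16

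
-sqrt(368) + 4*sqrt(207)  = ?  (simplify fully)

8*sqrt(23)

sqrt(368) = 4*sqrt(23); 4*sqrt(207) = 12*sqrt(23)
Combine: (-4 + 12)·sqrt(23) = 8*sqrt(23)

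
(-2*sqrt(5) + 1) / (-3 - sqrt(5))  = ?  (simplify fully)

Multiply numerator and denominator by -3 + sqrt(5).
Denominator becomes 4; numerator becomes -13 + 7*sqrt(5).

(-13 + 7*sqrt(5))/4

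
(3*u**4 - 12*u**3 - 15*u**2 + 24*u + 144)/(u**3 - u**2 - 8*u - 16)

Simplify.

3*u - 9

Factor: 3*u**4 - 12*u**3 - 15*u**2 + 24*u + 144 = 3*(u**2 + 3*u + 4)*(u - 3)*(u - 4);  u**3 - u**2 - 8*u - 16 = (u - 4)*(u**2 + 3*u + 4)
Cancel the common factors (u**2 + 3*u + 4), (u - 4).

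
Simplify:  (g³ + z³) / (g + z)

Factor as (a+b)(a^2-ab+b^2) with a=g, b=z.

g² - g*z + z²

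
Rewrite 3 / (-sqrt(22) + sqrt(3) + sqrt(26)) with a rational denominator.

(-21*sqrt(22) - 3*sqrt(26) + 135*sqrt(3) + 12*sqrt(429))/263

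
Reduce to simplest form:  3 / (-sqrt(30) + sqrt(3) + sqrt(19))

Group as (sqrt(3) + sqrt(19)) - sqrt(30); multiply by (sqrt(3) + sqrt(19)) + sqrt(30), then rationalise the remaining surd.

(12*sqrt(30) + 21*sqrt(19) + 69*sqrt(3) + 9*sqrt(190))/82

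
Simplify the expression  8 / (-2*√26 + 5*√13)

(16*√26 + 40*√13)/221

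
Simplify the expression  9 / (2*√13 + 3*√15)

(-18*√13 + 27*√15)/83

Multiply numerator and denominator by -3*√15 + 2*√13.
Denominator becomes -83; numerator becomes -27*√15 + 18*√13.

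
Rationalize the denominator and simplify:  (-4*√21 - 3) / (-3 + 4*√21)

-(3 + 4*√21)²/327

Multiply numerator and denominator by -4*√21 - 3.
Denominator becomes -327; numerator becomes 24*√21 + 345.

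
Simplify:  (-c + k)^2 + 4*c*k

(c + k)^2

After expansion: c^2 + 2*c*k + k^2 — a perfect-square trinomial.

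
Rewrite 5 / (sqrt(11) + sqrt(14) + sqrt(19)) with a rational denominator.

(-sqrt(2926) + 3*sqrt(19) + 8*sqrt(14) + 11*sqrt(11))/58

Group as (sqrt(14) + sqrt(19)) + sqrt(11); multiply by (sqrt(14) + sqrt(19)) - sqrt(11), then rationalise the remaining surd.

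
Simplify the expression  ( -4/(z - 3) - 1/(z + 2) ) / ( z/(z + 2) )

Numerator: -4/(z - 3) - 1/(z + 2) = (-5*z - 5)/(z**2 - z - 6)
Denominator: z/(z + 2) = z/(z + 2)
Divide: ((-5*z - 5)/(z**2 - z - 6)) · ((z + 2)/z) = (-5*z - 5)/(z**2 - 3*z)

(-5*z - 5)/(z**2 - 3*z)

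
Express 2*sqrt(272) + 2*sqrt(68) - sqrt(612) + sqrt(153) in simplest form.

9*sqrt(17)

2*sqrt(272) = 8*sqrt(17); 2*sqrt(68) = 4*sqrt(17); sqrt(612) = 6*sqrt(17); sqrt(153) = 3*sqrt(17)
Combine: (8 + 4 - 6 + 3)·sqrt(17) = 9*sqrt(17)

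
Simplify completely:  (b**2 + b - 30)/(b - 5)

b + 6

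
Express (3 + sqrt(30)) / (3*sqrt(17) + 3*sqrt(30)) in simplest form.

Multiply numerator and denominator by -3*sqrt(17) + 3*sqrt(30).
Denominator becomes 117; numerator becomes -3*sqrt(510) - 9*sqrt(17) + 9*sqrt(30) + 90.

(-sqrt(510) - 3*sqrt(17) + 3*sqrt(30) + 30)/39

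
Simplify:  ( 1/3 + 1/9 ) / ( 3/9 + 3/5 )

Numerator: 1/3 + 1/9 = 4/9
Denominator: 3/9 + 3/5 = 14/15
Divide: (4/9) · (15/14) = 10/21

10/21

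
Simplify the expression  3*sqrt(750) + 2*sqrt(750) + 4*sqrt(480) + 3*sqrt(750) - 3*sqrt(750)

41*sqrt(30)

3*sqrt(750) = 15*sqrt(30); 2*sqrt(750) = 10*sqrt(30); 4*sqrt(480) = 16*sqrt(30); 3*sqrt(750) = 15*sqrt(30); 3*sqrt(750) = 15*sqrt(30)
Combine: (15 + 10 + 16 + 15 - 15)·sqrt(30) = 41*sqrt(30)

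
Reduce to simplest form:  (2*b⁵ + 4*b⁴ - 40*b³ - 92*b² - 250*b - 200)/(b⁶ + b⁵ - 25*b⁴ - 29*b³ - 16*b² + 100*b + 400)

(2*b + 2)/(b² - 4)

Factor: 2*b⁵ + 4*b⁴ - 40*b³ - 92*b² - 250*b - 200 = 2·(b + 5)·(b - 5)·(b + 1)·(b² + b + 4);  b⁶ + b⁵ - 25*b⁴ - 29*b³ - 16*b² + 100*b + 400 = (b - 2)·(b - 5)·(b + 2)·(b + 5)·(b² + b + 4)
Cancel the common factors (b² + b + 4), (b - 5), (b + 5).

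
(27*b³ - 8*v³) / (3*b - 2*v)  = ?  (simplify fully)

Apply the difference-of-cubes factorisation and cancel (3*b - 2*v).

9*b² + 6*b*v + 4*v²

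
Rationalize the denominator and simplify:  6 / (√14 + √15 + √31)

Group as (√15 + √31) + √14; multiply by (√15 + √31) - √14, then rationalise the remaining surd.

(-3*√6510 - 3*√31 + 45*√15 + 48*√14)/209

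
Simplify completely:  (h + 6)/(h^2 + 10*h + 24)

Factor: h^2 + 10*h + 24 = (h + 4)*(h + 6)
Cancel the common factor (h + 6).

1/(h + 4)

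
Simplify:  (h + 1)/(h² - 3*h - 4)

1/(h - 4)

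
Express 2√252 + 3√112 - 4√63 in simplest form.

2√252 = 12*√7; 3√112 = 12*√7; 4√63 = 12*√7
Combine: (12 + 12 - 12)·√7 = 12*√7

12*√7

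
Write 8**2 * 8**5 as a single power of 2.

2**21

8**2 = 2**6; 8**5 = 2**15
Combine exponents: 2**21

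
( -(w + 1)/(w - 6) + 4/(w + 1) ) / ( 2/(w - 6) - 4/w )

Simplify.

Numerator: -(w + 1)/(w - 6) + 4/(w + 1) = (-w² + 2*w - 25)/(w² - 5*w - 6)
Denominator: 2/(w - 6) - 4/w = (-2*w + 24)/(w² - 6*w)
Divide: ((-w² + 2*w - 25)/(w² - 5*w - 6)) · ((w² - 6*w)/(-2*w + 24)) = (w³ - 2*w² + 25*w)/(2*w² - 22*w - 24)

(w³ - 2*w² + 25*w)/(2*w² - 22*w - 24)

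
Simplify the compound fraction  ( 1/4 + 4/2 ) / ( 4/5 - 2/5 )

Numerator: 1/4 + 4/2 = 9/4
Denominator: 4/5 - 2/5 = 2/5
Divide: (9/4) · (5/2) = 45/8

45/8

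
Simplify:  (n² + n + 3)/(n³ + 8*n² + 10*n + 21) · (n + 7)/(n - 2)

Factor: n³ + 8*n² + 10*n + 21 = (n + 7)·(n² + n + 3)
Cancel the common factors (n² + n + 3), (n + 7).

1/(n - 2)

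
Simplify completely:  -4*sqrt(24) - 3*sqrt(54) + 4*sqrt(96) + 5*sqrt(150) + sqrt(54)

4*sqrt(24) = 8*sqrt(6); 3*sqrt(54) = 9*sqrt(6); 4*sqrt(96) = 16*sqrt(6); 5*sqrt(150) = 25*sqrt(6); sqrt(54) = 3*sqrt(6)
Combine: (-8 - 9 + 16 + 25 + 3)·sqrt(6) = 27*sqrt(6)

27*sqrt(6)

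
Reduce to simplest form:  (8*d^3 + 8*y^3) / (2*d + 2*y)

Factor as (a+b)(a^2-ab+b^2) with a=(2*d), b=(2*y).

4*d^2 - 4*d*y + 4*y^2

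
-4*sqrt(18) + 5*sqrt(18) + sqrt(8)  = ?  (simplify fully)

4*sqrt(18) = 12*sqrt(2); 5*sqrt(18) = 15*sqrt(2); sqrt(8) = 2*sqrt(2)
Combine: (-12 + 15 + 2)·sqrt(2) = 5*sqrt(2)

5*sqrt(2)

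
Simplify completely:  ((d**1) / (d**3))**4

d**(-8)

Inside the bracket: (d**-2)
Raise to the power 4: (d**-8)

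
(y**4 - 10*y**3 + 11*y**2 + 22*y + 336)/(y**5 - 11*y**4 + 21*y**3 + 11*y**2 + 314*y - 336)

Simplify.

Factor: y**4 - 10*y**3 + 11*y**2 + 22*y + 336 = (y**2 + 3*y + 8)*(y - 7)*(y - 6);  y**5 - 11*y**4 + 21*y**3 + 11*y**2 + 314*y - 336 = (y - 1)*(y - 7)*(y - 6)*(y**2 + 3*y + 8)
Cancel the common factors (y**2 + 3*y + 8), (y - 6), (y - 7).

1/(y - 1)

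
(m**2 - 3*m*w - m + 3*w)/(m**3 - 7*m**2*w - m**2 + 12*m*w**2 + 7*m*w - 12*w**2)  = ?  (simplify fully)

-1/(-m + 4*w)

Factor: m**2 - 3*m*w - m + 3*w = (m - 3*w)*(m - 1);  m**3 - 7*m**2*w - m**2 + 12*m*w**2 + 7*m*w - 12*w**2 = (m - 3*w)*(m - 4*w)*(m - 1)
Cancel the common factors (m - 1), (m - 3*w).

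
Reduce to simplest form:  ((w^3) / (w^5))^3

w^(-6)

Inside the bracket: (w^-2)
Raise to the power 3: (w^-6)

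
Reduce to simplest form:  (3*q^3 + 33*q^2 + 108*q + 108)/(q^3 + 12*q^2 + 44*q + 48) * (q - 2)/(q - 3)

Factor: 3*q^3 + 33*q^2 + 108*q + 108 = 3*(q + 3)*(q + 2)*(q + 6);  q^3 + 12*q^2 + 44*q + 48 = (q + 6)*(q + 2)*(q + 4)
Cancel the common factors (q + 6), (q + 2).

(3*q^2 + 3*q - 18)/(q^2 + q - 12)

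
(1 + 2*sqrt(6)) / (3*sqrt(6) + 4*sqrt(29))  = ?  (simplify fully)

(-36 - 3*sqrt(6) + 4*sqrt(29) + 8*sqrt(174))/410

Multiply numerator and denominator by -4*sqrt(29) + 3*sqrt(6).
Denominator becomes -410; numerator becomes -8*sqrt(174) - 4*sqrt(29) + 3*sqrt(6) + 36.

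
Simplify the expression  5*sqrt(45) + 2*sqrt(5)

17*sqrt(5)

5*sqrt(45) = 15*sqrt(5); 2*sqrt(5) = 2*sqrt(5)
Combine: (15 + 2)·sqrt(5) = 17*sqrt(5)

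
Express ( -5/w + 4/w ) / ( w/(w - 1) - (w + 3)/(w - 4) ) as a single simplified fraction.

(w^2 - 5*w + 4)/(6*w^2 - 3*w)

Numerator: -5/w + 4/w = -1/w
Denominator: w/(w - 1) - (w + 3)/(w - 4) = (-6*w + 3)/(w^2 - 5*w + 4)
Divide: (-1/w) · ((w^2 - 5*w + 4)/(-6*w + 3)) = (w^2 - 5*w + 4)/(6*w^2 - 3*w)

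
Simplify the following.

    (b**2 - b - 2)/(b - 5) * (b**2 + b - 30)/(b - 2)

Factor: b**2 - b - 2 = (b - 2)*(b + 1);  b**2 + b - 30 = (b - 5)*(b + 6)
Cancel the common factors (b - 5), (b - 2).

b**2 + 7*b + 6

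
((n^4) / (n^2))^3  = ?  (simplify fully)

n^6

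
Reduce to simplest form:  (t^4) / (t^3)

Quotient: t^1

t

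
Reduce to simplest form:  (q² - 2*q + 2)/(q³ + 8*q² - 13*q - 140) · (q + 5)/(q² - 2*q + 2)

1/(q² + 3*q - 28)

Factor: q³ + 8*q² - 13*q - 140 = (q - 4)·(q + 5)·(q + 7)
Cancel the common factors (q² - 2*q + 2), (q + 5).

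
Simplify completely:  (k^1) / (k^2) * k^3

k^2

Quotient: (k^-1)
Multiply by k^3: add exponents.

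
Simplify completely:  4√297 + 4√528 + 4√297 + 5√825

65*√33

4√297 = 12*√33; 4√528 = 16*√33; 4√297 = 12*√33; 5√825 = 25*√33
Combine: (12 + 16 + 12 + 25)·√33 = 65*√33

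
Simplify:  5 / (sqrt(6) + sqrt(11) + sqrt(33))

(-165*sqrt(2) - 40*sqrt(33) + 70*sqrt(11) + 95*sqrt(6))/4

Group as (sqrt(6) + sqrt(11)) + sqrt(33); multiply by (sqrt(6) + sqrt(11)) - sqrt(33), then rationalise the remaining surd.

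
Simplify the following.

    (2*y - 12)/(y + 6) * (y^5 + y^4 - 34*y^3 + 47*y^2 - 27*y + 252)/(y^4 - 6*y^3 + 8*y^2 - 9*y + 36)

Factor: 2*y - 12 = 2*(y - 6);  y^5 + y^4 - 34*y^3 + 47*y^2 - 27*y + 252 = (y - 4)*(y - 3)*(y^2 + y + 3)*(y + 7);  y^4 - 6*y^3 + 8*y^2 - 9*y + 36 = (y^2 + y + 3)*(y - 4)*(y - 3)
Cancel the common factors (y^2 + y + 3), (y - 4), (y - 3).

(2*y^2 + 2*y - 84)/(y + 6)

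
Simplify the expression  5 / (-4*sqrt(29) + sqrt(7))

(-20*sqrt(29) - 5*sqrt(7))/457

Multiply numerator and denominator by sqrt(7) + 4*sqrt(29).
Denominator becomes -457; numerator becomes 5*sqrt(7) + 20*sqrt(29).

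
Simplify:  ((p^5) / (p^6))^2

Inside the bracket: (p^-1)
Raise to the power 2: (p^-2)

p^(-2)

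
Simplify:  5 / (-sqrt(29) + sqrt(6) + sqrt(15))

(20*sqrt(29) + 50*sqrt(15) + 95*sqrt(6) + 15*sqrt(290))/148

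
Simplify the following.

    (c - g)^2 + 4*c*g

(c + g)^2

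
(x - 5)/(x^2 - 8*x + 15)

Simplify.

Factor: x^2 - 8*x + 15 = (x - 3)*(x - 5)
Cancel the common factor (x - 5).

1/(x - 3)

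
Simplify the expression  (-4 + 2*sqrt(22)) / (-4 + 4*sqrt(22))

(-sqrt(22) + 20)/42

Multiply numerator and denominator by -4*sqrt(22) - 4.
Denominator becomes -336; numerator becomes -160 + 8*sqrt(22).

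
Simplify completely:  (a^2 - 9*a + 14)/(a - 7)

Factor: a^2 - 9*a + 14 = (a - 2)*(a - 7)
Cancel the common factor (a - 7).

a - 2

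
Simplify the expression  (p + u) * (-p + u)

(u+p)(u-p) = -p^2 + u^2.

-p^2 + u^2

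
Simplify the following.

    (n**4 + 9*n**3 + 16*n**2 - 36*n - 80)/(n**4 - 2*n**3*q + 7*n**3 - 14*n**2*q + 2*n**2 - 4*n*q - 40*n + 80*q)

(-n - 2)/(-n + 2*q)

Factor: n**4 + 9*n**3 + 16*n**2 - 36*n - 80 = (n - 2)*(n + 2)*(n + 4)*(n + 5);  n**4 - 2*n**3*q + 7*n**3 - 14*n**2*q + 2*n**2 - 4*n*q - 40*n + 80*q = (n - 2*q)*(n + 5)*(n - 2)*(n + 4)
Cancel the common factors (n - 2), (n + 4), (n + 5).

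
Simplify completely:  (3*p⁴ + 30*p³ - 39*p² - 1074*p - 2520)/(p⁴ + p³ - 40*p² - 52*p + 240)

Factor: 3*p⁴ + 30*p³ - 39*p² - 1074*p - 2520 = 3·(p + 4)·(p - 6)·(p + 5)·(p + 7);  p⁴ + p³ - 40*p² - 52*p + 240 = (p + 5)·(p - 2)·(p - 6)·(p + 4)
Cancel the common factors (p + 5), (p - 6), (p + 4).

(3*p + 21)/(p - 2)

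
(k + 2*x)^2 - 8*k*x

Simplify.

(k - 2*x)^2

After expansion: k^2 - 4*k*x + 4*x^2 — a perfect-square trinomial.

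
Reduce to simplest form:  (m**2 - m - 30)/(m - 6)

m + 5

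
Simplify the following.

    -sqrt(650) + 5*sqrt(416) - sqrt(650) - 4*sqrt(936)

-14*sqrt(26)

sqrt(650) = 5*sqrt(26); 5*sqrt(416) = 20*sqrt(26); sqrt(650) = 5*sqrt(26); 4*sqrt(936) = 24*sqrt(26)
Combine: (-5 + 20 - 5 - 24)·sqrt(26) = -14*sqrt(26)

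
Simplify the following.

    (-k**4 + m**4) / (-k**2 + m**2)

k**2 + m**2

Factor m**4 - k**4 and cancel (-k**2 + m**2).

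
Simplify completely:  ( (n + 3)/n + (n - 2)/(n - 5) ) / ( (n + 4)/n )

(2*n**2 - 4*n - 15)/(n**2 - n - 20)

Numerator: (n + 3)/n + (n - 2)/(n - 5) = (2*n**2 - 4*n - 15)/(n**2 - 5*n)
Denominator: (n + 4)/n = (n + 4)/n
Divide: ((2*n**2 - 4*n - 15)/(n**2 - 5*n)) · (n/(n + 4)) = (2*n**2 - 4*n - 15)/(n**2 - n - 20)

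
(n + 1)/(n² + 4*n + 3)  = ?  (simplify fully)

Factor: n² + 4*n + 3 = (n + 3)·(n + 1)
Cancel the common factor (n + 1).

1/(n + 3)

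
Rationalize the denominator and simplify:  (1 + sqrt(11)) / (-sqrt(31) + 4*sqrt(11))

(sqrt(31) + 4*sqrt(11) + sqrt(341) + 44)/145

Multiply numerator and denominator by sqrt(31) + 4*sqrt(11).
Denominator becomes 145; numerator becomes sqrt(31) + 4*sqrt(11) + sqrt(341) + 44.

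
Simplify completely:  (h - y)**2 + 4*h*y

(h + y)**2

After expansion: h**2 + 2*h*y + y**2 — a perfect-square trinomial.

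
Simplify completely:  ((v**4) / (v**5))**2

Inside the bracket: (v**-1)
Raise to the power 2: (v**-2)

v**(-2)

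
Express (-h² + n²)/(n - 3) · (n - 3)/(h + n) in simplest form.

Factor: -h² + n² = (-h + n)·(h + n)
Cancel the common factors (h + n), (n - 3).

-h + n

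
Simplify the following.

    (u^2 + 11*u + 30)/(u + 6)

u + 5

Factor: u^2 + 11*u + 30 = (u + 6)*(u + 5)
Cancel the common factor (u + 6).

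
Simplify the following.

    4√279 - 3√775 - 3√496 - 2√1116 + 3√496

-15*√31

4√279 = 12*√31; 3√775 = 15*√31; 3√496 = 12*√31; 2√1116 = 12*√31; 3√496 = 12*√31
Combine: (12 - 15 - 12 - 12 + 12)·√31 = -15*√31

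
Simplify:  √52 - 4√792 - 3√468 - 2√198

-30*√22 - 16*√13

√52 = 2*√13; 4√792 = 24*√22; 3√468 = 18*√13; 2√198 = 6*√22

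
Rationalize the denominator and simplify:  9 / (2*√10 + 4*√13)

(-3*√10 + 6*√13)/28

Multiply numerator and denominator by -4*√13 + 2*√10.
Denominator becomes -168; numerator becomes -36*√13 + 18*√10.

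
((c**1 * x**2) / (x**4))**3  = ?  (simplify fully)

c**3/x**6

Inside the bracket: c**1 * (x**-2)
Raise to the power 3: c**3 * (x**-6)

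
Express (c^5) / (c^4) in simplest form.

Quotient: c^1

c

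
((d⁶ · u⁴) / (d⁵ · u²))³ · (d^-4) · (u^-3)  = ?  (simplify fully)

u³/d

Inside the bracket: d¹ · u²
Raise to the power 3: d³ · u⁶
Multiply by (d^-4) · (u^-3): add exponents.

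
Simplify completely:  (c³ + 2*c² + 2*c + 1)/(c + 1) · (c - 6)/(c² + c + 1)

c - 6

Factor: c³ + 2*c² + 2*c + 1 = (c² + c + 1)·(c + 1)
Cancel the common factors (c² + c + 1), (c + 1).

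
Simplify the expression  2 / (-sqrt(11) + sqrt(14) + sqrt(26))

(-58*sqrt(11) - 2*sqrt(26) + 46*sqrt(14) + 8*sqrt(1001))/615

Group as (sqrt(14) + sqrt(26)) - sqrt(11); multiply by (sqrt(14) + sqrt(26)) + sqrt(11), then rationalise the remaining surd.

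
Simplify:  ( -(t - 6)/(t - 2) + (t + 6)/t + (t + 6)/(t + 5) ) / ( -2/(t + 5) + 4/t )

(t^3 + 14*t^2 + 26*t - 60)/(2*t^2 + 16*t - 40)

Numerator: -(t - 6)/(t - 2) + (t + 6)/t + (t + 6)/(t + 5) = (t^3 + 14*t^2 + 26*t - 60)/(t^3 + 3*t^2 - 10*t)
Denominator: -2/(t + 5) + 4/t = (2*t + 20)/(t^2 + 5*t)
Divide: ((t^3 + 14*t^2 + 26*t - 60)/(t^3 + 3*t^2 - 10*t)) · ((t^2 + 5*t)/(2*t + 20)) = (t^3 + 14*t^2 + 26*t - 60)/(2*t^2 + 16*t - 40)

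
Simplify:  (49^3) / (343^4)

49^3 = 7^6; 343^4 = 7^12
Combine exponents: 7^(-6)

7^(-6)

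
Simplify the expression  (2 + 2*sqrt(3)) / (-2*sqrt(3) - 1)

Multiply numerator and denominator by -1 + 2*sqrt(3).
Denominator becomes -11; numerator becomes 2*sqrt(3) + 10.

(-10 - 2*sqrt(3))/11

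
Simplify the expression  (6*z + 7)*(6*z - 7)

36*z^2 - 49

Product of conjugates: (P+Q)(P-Q) = P^2 - Q^2.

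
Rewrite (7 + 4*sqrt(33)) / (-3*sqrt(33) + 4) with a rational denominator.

(-424 - 37*sqrt(33))/281

Multiply numerator and denominator by 4 + 3*sqrt(33).
Denominator becomes -281; numerator becomes 37*sqrt(33) + 424.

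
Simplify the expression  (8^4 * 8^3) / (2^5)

8^4 = 2^12; 8^3 = 2^9; 2^5 = 2^5
Combine exponents: 2^16

2^16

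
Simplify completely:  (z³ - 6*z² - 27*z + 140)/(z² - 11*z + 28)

Factor: z³ - 6*z² - 27*z + 140 = (z + 5)·(z - 7)·(z - 4);  z² - 11*z + 28 = (z - 4)·(z - 7)
Cancel the common factors (z - 7), (z - 4).

z + 5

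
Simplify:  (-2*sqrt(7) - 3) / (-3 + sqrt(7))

Multiply numerator and denominator by -3 - sqrt(7).
Denominator becomes 2; numerator becomes 23 + 9*sqrt(7).

(23 + 9*sqrt(7))/2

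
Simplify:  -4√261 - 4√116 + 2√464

-12*√29

4√261 = 12*√29; 4√116 = 8*√29; 2√464 = 8*√29
Combine: (-12 - 8 + 8)·√29 = -12*√29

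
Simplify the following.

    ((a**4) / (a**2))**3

Inside the bracket: a**2
Raise to the power 3: a**6

a**6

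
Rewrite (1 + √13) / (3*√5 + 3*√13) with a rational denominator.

Multiply numerator and denominator by -3*√5 + 3*√13.
Denominator becomes 72; numerator becomes -3*√65 - 3*√5 + 3*√13 + 39.

(-√65 - √5 + √13 + 13)/24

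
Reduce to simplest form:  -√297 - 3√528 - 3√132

-21*√33

√297 = 3*√33; 3√528 = 12*√33; 3√132 = 6*√33
Combine: (-3 - 12 - 6)·√33 = -21*√33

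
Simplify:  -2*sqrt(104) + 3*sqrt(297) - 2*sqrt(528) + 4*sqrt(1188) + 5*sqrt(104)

2*sqrt(104) = 4*sqrt(26); 3*sqrt(297) = 9*sqrt(33); 2*sqrt(528) = 8*sqrt(33); 4*sqrt(1188) = 24*sqrt(33); 5*sqrt(104) = 10*sqrt(26)

6*sqrt(26) + 25*sqrt(33)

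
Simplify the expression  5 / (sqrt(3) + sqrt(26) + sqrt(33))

Group as (sqrt(3) + sqrt(26)) + sqrt(33); multiply by (sqrt(3) + sqrt(26)) - sqrt(33), then rationalise the remaining surd.

(-15*sqrt(286) - 10*sqrt(33) + 25*sqrt(26) + 140*sqrt(3))/148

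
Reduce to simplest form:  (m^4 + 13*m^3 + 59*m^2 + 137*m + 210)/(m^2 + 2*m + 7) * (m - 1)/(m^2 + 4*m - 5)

m + 6

Factor: m^4 + 13*m^3 + 59*m^2 + 137*m + 210 = (m + 6)*(m^2 + 2*m + 7)*(m + 5);  m^2 + 4*m - 5 = (m - 1)*(m + 5)
Cancel the common factors (m^2 + 2*m + 7), (m + 5), (m - 1).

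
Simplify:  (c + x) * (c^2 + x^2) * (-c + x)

-c^4 + x^4

Telescope via difference of squares: (x+c)(x-c) = -c^2 + x^2, then repeat with the next factor.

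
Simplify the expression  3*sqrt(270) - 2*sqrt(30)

7*sqrt(30)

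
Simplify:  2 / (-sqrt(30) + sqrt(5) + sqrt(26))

Group as (sqrt(5) + sqrt(26)) - sqrt(30); multiply by (sqrt(5) + sqrt(26)) + sqrt(30), then rationalise the remaining surd.

(-2*sqrt(30) + 18*sqrt(26) + 102*sqrt(5) + 40*sqrt(39))/519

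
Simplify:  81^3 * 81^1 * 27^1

3^19

81^3 = 3^12; 81^1 = 3^4; 27^1 = 3^3
Combine exponents: 3^19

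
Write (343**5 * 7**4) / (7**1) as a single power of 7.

7**18

343**5 = 7**15; 7**4 = 7**4; 7**1 = 7**1
Combine exponents: 7**18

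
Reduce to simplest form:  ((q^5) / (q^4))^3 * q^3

q^6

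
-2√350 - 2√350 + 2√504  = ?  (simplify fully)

-8*√14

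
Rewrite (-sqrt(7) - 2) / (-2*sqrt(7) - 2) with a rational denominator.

Multiply numerator and denominator by -2 + 2*sqrt(7).
Denominator becomes -24; numerator becomes -10 - 2*sqrt(7).

(sqrt(7) + 5)/12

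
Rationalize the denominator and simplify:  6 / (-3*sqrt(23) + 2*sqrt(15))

Multiply numerator and denominator by 2*sqrt(15) + 3*sqrt(23).
Denominator becomes -147; numerator becomes 12*sqrt(15) + 18*sqrt(23).

(-6*sqrt(23) - 4*sqrt(15))/49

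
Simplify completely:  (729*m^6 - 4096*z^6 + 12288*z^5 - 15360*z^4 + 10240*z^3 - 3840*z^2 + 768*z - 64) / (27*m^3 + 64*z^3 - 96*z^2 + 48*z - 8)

Difference of sixth powers: factor out (27*m^3 + (4*z - 2)^3).

27*m^3 - 64*z^3 + 96*z^2 - 48*z + 8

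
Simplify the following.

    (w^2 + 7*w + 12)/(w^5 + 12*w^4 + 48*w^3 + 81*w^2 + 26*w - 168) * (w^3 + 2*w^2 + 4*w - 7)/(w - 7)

(w + 3)/(w^2 - w - 42)

Factor: w^2 + 7*w + 12 = (w + 4)*(w + 3);  w^5 + 12*w^4 + 48*w^3 + 81*w^2 + 26*w - 168 = (w + 6)*(w + 4)*(w - 1)*(w^2 + 3*w + 7);  w^3 + 2*w^2 + 4*w - 7 = (w^2 + 3*w + 7)*(w - 1)
Cancel the common factors (w^2 + 3*w + 7), (w + 4), (w - 1).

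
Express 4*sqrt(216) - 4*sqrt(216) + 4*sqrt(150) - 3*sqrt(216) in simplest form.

2*sqrt(6)

4*sqrt(216) = 24*sqrt(6); 4*sqrt(216) = 24*sqrt(6); 4*sqrt(150) = 20*sqrt(6); 3*sqrt(216) = 18*sqrt(6)
Combine: (24 - 24 + 20 - 18)·sqrt(6) = 2*sqrt(6)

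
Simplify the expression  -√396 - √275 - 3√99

√396 = 6*√11; √275 = 5*√11; 3√99 = 9*√11
Combine: (-6 - 5 - 9)·√11 = -20*√11

-20*√11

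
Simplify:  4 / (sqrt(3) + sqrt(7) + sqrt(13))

(-8*sqrt(273) - 12*sqrt(13) + 36*sqrt(7) + 68*sqrt(3))/75

Group as (sqrt(7) + sqrt(13)) + sqrt(3); multiply by (sqrt(7) + sqrt(13)) - sqrt(3), then rationalise the remaining surd.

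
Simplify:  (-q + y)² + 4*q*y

After expansion: q² + 2*q*y + y² — a perfect-square trinomial.

(q + y)²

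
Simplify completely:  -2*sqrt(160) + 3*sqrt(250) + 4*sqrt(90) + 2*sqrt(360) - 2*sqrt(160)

2*sqrt(160) = 8*sqrt(10); 3*sqrt(250) = 15*sqrt(10); 4*sqrt(90) = 12*sqrt(10); 2*sqrt(360) = 12*sqrt(10); 2*sqrt(160) = 8*sqrt(10)
Combine: (-8 + 15 + 12 + 12 - 8)·sqrt(10) = 23*sqrt(10)

23*sqrt(10)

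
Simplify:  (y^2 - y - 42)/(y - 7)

Factor: y^2 - y - 42 = (y + 6)*(y - 7)
Cancel the common factor (y - 7).

y + 6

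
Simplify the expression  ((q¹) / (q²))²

q^(-2)

Inside the bracket: (q^-1)
Raise to the power 2: (q^-2)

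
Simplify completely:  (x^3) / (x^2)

x

Quotient: x^1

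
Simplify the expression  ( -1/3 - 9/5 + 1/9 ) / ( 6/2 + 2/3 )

-91/165

Numerator: -1/3 - 9/5 + 1/9 = -91/45
Denominator: 6/2 + 2/3 = 11/3
Divide: (-91/45) · (3/11) = -91/165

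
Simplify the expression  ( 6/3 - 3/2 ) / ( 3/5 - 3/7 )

Numerator: 6/3 - 3/2 = 1/2
Denominator: 3/5 - 3/7 = 6/35
Divide: (1/2) · (35/6) = 35/12

35/12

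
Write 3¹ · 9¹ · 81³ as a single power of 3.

3^15

3¹ = 3^1; 9¹ = 3^2; 81³ = 3^12
Combine exponents: 3^15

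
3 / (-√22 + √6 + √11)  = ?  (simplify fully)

(15*√22 + 51*√11 + 81*√6 + 132*√3)/239

Group as (√6 + √11) - √22; multiply by (√6 + √11) + √22, then rationalise the remaining surd.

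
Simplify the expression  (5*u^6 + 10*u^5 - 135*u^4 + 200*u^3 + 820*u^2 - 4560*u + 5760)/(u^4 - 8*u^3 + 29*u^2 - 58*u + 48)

Factor: 5*u^6 + 10*u^5 - 135*u^4 + 200*u^3 + 820*u^2 - 4560*u + 5760 = 5*(u - 3)*(u + 4)*(u - 2)*(u + 6)*(u^2 - 3*u + 8);  u^4 - 8*u^3 + 29*u^2 - 58*u + 48 = (u - 2)*(u^2 - 3*u + 8)*(u - 3)
Cancel the common factors (u^2 - 3*u + 8), (u - 2), (u - 3).

5*u^2 + 50*u + 120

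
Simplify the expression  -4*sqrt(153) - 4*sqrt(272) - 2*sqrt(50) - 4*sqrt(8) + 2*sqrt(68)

4*sqrt(153) = 12*sqrt(17); 4*sqrt(272) = 16*sqrt(17); 2*sqrt(50) = 10*sqrt(2); 4*sqrt(8) = 8*sqrt(2); 2*sqrt(68) = 4*sqrt(17)

-24*sqrt(17) - 18*sqrt(2)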